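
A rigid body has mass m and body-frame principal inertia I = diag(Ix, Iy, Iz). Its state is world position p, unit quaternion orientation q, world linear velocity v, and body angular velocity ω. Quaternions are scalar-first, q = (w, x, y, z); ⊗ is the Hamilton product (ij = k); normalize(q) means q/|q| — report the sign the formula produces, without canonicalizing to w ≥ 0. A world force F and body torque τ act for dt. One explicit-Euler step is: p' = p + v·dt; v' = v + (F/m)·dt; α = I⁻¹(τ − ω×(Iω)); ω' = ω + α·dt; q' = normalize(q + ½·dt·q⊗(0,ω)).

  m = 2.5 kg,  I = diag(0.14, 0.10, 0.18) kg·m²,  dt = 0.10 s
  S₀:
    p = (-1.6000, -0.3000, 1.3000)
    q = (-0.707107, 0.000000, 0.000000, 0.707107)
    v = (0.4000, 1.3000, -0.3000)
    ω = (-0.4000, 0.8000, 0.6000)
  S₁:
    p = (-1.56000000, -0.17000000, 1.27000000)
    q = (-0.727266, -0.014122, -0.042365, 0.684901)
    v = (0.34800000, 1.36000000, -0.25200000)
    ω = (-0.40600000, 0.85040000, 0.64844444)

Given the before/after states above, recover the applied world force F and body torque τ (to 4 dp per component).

F = (-1.3000, 1.5000, 1.2000)
τ = (0.0300, 0.0600, 0.1000)

Δv = v₁−v₀ = (-0.05200000, 0.06000000, 0.04800000)
m·(v₁−v₀)/dt = (-1.3000, 1.5000, 1.2000)
ω₁ − ω₀ = (-0.00600000, 0.05040000, 0.04844444)
applied torque τ = (0.0300, 0.0600, 0.1000)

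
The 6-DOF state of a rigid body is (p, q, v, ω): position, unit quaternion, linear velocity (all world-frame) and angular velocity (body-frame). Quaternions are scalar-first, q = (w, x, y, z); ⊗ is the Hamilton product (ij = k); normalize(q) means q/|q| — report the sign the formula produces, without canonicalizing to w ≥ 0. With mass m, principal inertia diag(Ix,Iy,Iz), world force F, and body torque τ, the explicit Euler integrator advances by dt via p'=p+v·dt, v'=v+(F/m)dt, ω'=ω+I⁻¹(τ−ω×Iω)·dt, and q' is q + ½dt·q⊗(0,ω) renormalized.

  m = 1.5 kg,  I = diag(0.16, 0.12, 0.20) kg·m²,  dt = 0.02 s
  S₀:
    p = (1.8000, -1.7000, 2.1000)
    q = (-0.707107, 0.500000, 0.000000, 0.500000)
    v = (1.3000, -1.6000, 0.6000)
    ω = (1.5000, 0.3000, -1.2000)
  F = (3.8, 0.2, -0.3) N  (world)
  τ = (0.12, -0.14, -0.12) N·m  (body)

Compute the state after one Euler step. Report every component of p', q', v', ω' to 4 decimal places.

p' = (1.8260, -1.7320, 2.1120)
q' = (-0.7085, 0.4878, 0.0114, 0.5099)
v' = (1.3507, -1.5973, 0.5960)
ω' = (1.5186, 0.2647, -1.2102)

α = I⁻¹(τ − ω×Iω) = (0.9300, -1.7667, -0.5100)
new body rate ω' = (1.5186, 0.2647, -1.2102)
q⊗(0,ω) = (-0.1500000, -1.2106605, 1.1378679, 0.9985284)
updated quaternion q' = (-0.7085, 0.4878, 0.0114, 0.5099)
a = F/m = (2.5333, 0.1333, -0.2000)
p + v·dt = (1.8260, -1.7320, 2.1120)
v + (F/m)dt = (1.3507, -1.5973, 0.5960)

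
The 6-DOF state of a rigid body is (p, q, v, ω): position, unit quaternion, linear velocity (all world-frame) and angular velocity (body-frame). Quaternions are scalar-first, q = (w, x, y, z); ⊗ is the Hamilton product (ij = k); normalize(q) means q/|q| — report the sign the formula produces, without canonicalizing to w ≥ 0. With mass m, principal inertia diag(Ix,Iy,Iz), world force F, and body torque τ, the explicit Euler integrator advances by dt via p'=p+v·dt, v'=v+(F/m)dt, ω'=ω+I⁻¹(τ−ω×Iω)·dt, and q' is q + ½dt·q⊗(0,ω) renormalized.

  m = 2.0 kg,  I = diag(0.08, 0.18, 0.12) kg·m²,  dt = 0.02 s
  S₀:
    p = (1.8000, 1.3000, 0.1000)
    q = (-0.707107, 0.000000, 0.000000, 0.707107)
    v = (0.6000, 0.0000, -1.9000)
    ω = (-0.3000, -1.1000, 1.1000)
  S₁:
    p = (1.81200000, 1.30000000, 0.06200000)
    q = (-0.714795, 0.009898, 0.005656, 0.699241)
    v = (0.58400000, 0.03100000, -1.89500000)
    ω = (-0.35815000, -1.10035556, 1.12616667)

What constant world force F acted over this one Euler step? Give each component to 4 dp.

velocity change Δv = (-0.01600000, 0.03100000, 0.00500000)
applied force F = (-1.6000, 3.1000, 0.5000)

F = (-1.6000, 3.1000, 0.5000)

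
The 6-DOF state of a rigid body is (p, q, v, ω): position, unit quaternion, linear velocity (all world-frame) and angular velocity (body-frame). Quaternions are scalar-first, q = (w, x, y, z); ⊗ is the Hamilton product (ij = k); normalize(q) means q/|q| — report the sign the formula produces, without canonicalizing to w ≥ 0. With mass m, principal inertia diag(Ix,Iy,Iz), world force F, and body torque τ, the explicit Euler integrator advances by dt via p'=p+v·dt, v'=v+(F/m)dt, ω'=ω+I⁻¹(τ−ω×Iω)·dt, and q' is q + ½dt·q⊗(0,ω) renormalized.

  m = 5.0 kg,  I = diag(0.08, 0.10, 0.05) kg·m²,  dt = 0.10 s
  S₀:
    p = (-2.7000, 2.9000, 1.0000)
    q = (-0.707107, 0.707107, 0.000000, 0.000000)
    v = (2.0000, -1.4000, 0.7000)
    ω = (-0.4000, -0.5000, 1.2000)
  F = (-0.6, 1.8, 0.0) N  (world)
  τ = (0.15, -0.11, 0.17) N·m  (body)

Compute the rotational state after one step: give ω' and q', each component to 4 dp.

ω' = (-0.2500, -0.5956, 1.5320)
q' = (-0.6914, 0.7196, -0.0247, -0.0600)

gyro term ω×Iω = (0.0300, -0.0144, 0.0040)
angular accel α = (1.5000, -0.9560, 3.3200)
ω' = ω + α·dt = (-0.2500, -0.5956, 1.5320)
q⊗(0,ω) = (0.2828428, 0.2828428, -0.4949749, -1.2020819)
updated quaternion q' = (-0.6914, 0.7196, -0.0247, -0.0600)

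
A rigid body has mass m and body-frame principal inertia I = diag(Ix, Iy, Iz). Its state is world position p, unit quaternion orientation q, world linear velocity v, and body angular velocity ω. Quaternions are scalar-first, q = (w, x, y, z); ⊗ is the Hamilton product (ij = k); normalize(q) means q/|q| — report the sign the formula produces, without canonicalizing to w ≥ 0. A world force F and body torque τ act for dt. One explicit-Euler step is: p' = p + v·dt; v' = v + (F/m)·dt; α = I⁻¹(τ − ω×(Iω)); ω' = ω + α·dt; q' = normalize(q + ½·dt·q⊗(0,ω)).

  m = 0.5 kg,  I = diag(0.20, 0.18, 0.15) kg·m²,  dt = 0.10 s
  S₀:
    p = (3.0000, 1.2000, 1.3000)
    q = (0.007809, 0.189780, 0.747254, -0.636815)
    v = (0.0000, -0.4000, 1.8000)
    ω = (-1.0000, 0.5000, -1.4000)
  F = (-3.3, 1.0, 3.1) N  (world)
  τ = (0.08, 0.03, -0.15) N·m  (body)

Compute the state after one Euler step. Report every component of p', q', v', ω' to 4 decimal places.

new position p' = (3.0000, 1.1600, 1.4800)
new velocity v' = (-0.6600, -0.2000, 2.4200)
gyro term ω×Iω = (0.0210, 0.0700, 0.0100)
angular accel α = (0.2950, -0.2222, -1.0667)
ω' = ω + α·dt = (-0.9705, 0.4778, -1.5067)
q⊗(0,ω) = (-1.0753880, -0.7355571, 0.9064115, 0.8312114)
q' = normalize(q + ½dt·q⊗(0,ω)) = (-0.0458, 0.1524, 0.7894, -0.5929)

p' = (3.0000, 1.1600, 1.4800)
q' = (-0.0458, 0.1524, 0.7894, -0.5929)
v' = (-0.6600, -0.2000, 2.4200)
ω' = (-0.9705, 0.4778, -1.5067)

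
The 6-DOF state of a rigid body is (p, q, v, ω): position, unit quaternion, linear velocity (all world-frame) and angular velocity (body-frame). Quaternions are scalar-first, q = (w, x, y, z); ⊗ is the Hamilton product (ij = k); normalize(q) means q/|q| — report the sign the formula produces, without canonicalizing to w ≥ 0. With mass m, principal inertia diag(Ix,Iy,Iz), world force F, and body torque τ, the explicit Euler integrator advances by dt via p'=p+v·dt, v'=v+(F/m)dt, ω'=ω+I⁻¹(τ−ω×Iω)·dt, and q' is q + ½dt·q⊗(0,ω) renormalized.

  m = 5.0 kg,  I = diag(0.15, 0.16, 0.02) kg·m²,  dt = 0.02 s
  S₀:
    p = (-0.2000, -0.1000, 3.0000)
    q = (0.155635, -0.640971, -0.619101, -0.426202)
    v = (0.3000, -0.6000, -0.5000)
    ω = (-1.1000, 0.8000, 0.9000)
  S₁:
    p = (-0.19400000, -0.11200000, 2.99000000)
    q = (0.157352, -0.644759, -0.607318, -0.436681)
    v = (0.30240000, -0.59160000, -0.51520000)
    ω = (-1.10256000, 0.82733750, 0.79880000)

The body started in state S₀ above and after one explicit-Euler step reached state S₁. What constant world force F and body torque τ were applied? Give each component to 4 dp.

F = (0.6000, 2.1000, -3.8000)
τ = (-0.1200, 0.0900, -0.1100)

ω₁ − ω₀ = (-0.00256000, 0.02733750, -0.10120000)
ω₀×(Iω₀) = (-0.1008, -0.1287, -0.0088)
τ = I·(Δω/dt) + ω₀×(Iω₀) = (-0.1200, 0.0900, -0.1100)
velocity change Δv = (0.00240000, 0.00840000, -0.01520000)
F = m·Δv/dt = (0.6000, 2.1000, -3.8000)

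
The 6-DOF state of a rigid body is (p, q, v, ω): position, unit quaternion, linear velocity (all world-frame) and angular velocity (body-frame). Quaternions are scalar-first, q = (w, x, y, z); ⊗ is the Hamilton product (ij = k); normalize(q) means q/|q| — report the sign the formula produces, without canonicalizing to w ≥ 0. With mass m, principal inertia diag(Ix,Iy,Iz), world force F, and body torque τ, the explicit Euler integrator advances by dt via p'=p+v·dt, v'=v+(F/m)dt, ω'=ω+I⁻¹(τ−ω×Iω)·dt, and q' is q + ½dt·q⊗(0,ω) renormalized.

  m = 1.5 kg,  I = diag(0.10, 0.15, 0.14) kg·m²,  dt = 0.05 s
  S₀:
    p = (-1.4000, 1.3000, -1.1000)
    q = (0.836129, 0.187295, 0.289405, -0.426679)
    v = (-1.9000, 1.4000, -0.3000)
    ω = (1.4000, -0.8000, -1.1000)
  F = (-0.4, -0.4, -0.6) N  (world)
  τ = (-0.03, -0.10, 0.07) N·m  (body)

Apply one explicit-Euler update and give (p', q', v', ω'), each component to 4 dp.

precession coupling ω×(Iω) = (-0.0088, 0.0616, -0.0560)
α = I⁻¹(τ − ω×Iω) = (-0.2120, -1.0773, 0.9000)
new body rate ω' = (1.3894, -0.8539, -1.0550)
Hamilton product q⊗(0,ω) = (-0.5000359, 0.5108919, -1.0602293, -1.4747449)
updated quaternion q' = (0.8226, 0.1998, 0.2626, -0.4630)
a = (-0.2667, -0.2667, -0.4000)
new position p' = (-1.4950, 1.3700, -1.1150)
v' = v + a·dt = (-1.9133, 1.3867, -0.3200)

p' = (-1.4950, 1.3700, -1.1150)
q' = (0.8226, 0.1998, 0.2626, -0.4630)
v' = (-1.9133, 1.3867, -0.3200)
ω' = (1.3894, -0.8539, -1.0550)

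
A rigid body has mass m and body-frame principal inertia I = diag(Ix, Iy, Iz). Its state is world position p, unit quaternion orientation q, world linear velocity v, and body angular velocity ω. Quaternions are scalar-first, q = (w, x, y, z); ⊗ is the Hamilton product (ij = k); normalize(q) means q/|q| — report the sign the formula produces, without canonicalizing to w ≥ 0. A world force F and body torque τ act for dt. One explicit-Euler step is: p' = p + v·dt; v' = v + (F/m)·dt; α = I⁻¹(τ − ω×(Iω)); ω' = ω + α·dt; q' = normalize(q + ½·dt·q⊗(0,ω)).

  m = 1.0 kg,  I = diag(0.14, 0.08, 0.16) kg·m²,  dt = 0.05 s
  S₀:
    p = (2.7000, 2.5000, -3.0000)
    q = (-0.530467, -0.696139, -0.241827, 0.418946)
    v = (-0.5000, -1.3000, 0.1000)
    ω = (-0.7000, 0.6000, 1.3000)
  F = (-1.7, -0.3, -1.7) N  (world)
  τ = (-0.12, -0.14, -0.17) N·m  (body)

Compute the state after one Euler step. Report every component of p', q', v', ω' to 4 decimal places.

p' = (2.6750, 2.4350, -2.9950)
q' = (-0.5522, -0.7004, -0.2343, 0.3867)
v' = (-0.5850, -1.3150, 0.0150)
ω' = (-0.7651, 0.5011, 1.2390)

p + v·dt = (2.6750, 2.4350, -2.9950)
v' = v + a·dt = (-0.5850, -1.3150, 0.0150)
angular accel α = (-1.3029, -1.9775, -1.2200)
new body rate ω' = (-0.7651, 0.5011, 1.2390)
Hamilton product q⊗(0,ω) = (-0.8868309, -0.1944158, 0.2934383, -1.2765694)
q' = normalize(q + ½dt·q⊗(0,ω)) = (-0.5522, -0.7004, -0.2343, 0.3867)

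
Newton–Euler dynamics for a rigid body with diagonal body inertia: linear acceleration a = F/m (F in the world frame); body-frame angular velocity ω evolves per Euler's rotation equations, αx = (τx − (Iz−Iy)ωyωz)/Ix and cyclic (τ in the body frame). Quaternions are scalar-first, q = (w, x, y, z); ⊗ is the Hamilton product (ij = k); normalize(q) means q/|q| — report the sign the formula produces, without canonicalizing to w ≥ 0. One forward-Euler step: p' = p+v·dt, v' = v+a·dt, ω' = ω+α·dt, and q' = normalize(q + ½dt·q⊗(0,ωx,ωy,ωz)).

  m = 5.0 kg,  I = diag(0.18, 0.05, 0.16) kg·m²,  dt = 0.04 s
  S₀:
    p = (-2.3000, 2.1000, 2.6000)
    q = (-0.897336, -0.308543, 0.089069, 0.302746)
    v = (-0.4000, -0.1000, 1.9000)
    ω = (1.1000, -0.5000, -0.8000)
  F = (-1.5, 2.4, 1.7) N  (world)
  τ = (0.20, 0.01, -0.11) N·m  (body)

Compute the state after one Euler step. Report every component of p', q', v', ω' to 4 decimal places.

p' = (-2.3160, 2.0960, 2.6760)
q' = (-0.8844, -0.3265, 0.0997, 0.3181)
v' = (-0.4120, -0.0808, 1.9136)
ω' = (1.1347, -0.4779, -0.8454)

angular accel α = (0.8667, 0.5520, -1.1344)
new body rate ω' = (1.1347, -0.4779, -0.8454)
Hamilton product q⊗(0,ω) = (0.6261286, -0.9069518, 0.5348542, 0.7741644)
q + ½dt·q⊗(0,ω), renormalized = (-0.8844, -0.3265, 0.0997, 0.3181)
p + v·dt = (-2.3160, 2.0960, 2.6760)
new velocity v' = (-0.4120, -0.0808, 1.9136)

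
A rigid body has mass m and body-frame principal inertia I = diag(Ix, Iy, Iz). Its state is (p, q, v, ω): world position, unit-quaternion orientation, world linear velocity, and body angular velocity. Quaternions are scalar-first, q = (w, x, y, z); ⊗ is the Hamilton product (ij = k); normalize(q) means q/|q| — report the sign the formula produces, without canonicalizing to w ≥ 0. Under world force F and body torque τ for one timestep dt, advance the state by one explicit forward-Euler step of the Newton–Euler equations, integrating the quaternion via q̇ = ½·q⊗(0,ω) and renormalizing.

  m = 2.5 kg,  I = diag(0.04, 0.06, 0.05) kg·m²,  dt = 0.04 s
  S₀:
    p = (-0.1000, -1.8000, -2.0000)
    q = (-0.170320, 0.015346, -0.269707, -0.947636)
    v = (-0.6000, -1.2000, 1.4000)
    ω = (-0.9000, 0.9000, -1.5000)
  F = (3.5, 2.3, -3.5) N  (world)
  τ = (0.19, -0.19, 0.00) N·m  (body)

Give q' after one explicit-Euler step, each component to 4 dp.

Hamilton product q⊗(0,ω) = (-1.1649063, 1.4107209, 0.7226034, 0.0265551)
q' = normalize(q + ½dt·q⊗(0,ω)) = (-0.1935, 0.0435, -0.2551, -0.9464)

q' = (-0.1935, 0.0435, -0.2551, -0.9464)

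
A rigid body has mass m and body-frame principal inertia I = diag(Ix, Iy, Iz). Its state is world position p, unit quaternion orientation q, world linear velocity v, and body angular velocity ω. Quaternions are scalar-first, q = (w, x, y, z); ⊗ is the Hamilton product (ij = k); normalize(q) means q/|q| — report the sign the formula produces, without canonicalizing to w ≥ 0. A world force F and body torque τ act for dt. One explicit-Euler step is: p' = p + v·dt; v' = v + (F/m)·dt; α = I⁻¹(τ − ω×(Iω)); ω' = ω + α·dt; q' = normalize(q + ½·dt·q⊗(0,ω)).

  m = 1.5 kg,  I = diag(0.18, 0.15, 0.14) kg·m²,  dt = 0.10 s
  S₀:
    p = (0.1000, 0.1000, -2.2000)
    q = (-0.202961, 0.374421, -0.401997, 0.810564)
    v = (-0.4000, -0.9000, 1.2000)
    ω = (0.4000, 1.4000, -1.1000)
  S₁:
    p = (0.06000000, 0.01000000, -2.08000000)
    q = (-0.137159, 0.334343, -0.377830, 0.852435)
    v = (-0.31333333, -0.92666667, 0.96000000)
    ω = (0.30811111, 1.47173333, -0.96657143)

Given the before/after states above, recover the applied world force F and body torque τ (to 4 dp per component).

F = (1.3000, -0.4000, -3.6000)
τ = (-0.1500, 0.0900, 0.1700)

rate change Δω = (-0.09188889, 0.07173333, 0.13342857)
ω₀×(Iω₀) = (0.0154, -0.0176, -0.0168)
applied torque τ = (-0.1500, 0.0900, 0.1700)
Δv = v₁−v₀ = (0.08666667, -0.02666667, -0.24000000)
m·(v₁−v₀)/dt = (1.3000, -0.4000, -3.6000)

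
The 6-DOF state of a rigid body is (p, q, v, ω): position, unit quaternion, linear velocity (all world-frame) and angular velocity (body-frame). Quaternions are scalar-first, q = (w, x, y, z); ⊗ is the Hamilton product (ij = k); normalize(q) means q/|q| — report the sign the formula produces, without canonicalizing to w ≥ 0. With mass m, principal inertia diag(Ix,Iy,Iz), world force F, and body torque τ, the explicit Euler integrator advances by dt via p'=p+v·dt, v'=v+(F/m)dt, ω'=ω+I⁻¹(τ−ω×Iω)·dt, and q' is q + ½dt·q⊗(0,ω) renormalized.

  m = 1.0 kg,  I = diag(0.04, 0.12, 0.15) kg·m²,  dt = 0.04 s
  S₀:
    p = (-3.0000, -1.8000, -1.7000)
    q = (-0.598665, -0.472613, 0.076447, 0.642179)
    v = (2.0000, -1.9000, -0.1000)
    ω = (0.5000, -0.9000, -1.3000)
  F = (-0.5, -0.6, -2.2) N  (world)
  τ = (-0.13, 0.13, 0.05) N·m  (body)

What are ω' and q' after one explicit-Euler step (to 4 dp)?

ω' = (0.3349, -0.8805, -1.2771)
q' = (-0.5755, -0.4688, 0.0813, 0.6651)

precession coupling ω×(Iω) = (0.0351, 0.0715, -0.0360)
(τ − ω×Iω)/I = (-4.1275, 0.4875, 0.5733)
new body rate ω' = (0.3349, -0.8805, -1.2771)
q⊗(0,ω) = (1.1399415, 0.1792475, 0.2454911, 1.1653927)
q' = normalize(q + ½dt·q⊗(0,ω)) = (-0.5755, -0.4688, 0.0813, 0.6651)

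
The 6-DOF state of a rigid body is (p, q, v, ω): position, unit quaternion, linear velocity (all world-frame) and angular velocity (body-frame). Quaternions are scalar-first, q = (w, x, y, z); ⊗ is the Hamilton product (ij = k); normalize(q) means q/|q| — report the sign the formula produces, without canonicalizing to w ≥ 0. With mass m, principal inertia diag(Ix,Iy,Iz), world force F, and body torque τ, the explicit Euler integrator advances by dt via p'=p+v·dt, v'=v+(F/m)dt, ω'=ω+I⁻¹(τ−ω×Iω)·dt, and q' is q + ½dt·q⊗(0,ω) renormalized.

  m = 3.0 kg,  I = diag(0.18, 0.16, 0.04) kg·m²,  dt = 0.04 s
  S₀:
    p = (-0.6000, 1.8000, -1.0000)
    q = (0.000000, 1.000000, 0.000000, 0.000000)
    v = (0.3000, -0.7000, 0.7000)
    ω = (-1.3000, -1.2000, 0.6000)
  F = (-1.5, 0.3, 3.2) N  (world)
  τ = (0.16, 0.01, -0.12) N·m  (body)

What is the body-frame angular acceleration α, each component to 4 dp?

α = (0.4089, 0.7450, -2.2200)

ω×(Iω) gyroscopic = (0.0864, -0.1092, -0.0312)
α = I⁻¹(τ − ω×Iω) = (0.4089, 0.7450, -2.2200)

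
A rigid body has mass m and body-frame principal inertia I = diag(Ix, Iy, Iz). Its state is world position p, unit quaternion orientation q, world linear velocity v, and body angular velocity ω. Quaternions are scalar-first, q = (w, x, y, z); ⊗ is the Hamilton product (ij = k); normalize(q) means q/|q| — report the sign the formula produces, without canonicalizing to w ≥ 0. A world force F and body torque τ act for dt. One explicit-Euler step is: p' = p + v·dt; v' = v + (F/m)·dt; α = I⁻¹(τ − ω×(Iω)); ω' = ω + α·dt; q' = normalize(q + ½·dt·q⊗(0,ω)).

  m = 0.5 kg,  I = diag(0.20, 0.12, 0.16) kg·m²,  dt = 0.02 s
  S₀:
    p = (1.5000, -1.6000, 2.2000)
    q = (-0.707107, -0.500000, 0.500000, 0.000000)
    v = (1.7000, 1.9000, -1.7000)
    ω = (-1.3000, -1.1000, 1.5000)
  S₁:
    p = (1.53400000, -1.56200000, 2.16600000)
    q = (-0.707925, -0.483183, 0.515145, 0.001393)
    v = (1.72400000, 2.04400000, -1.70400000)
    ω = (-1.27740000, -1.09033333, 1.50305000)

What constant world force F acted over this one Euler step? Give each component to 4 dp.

v₁ − v₀ = (0.02400000, 0.14400000, -0.00400000)
F = m·Δv/dt = (0.6000, 3.6000, -0.1000)

F = (0.6000, 3.6000, -0.1000)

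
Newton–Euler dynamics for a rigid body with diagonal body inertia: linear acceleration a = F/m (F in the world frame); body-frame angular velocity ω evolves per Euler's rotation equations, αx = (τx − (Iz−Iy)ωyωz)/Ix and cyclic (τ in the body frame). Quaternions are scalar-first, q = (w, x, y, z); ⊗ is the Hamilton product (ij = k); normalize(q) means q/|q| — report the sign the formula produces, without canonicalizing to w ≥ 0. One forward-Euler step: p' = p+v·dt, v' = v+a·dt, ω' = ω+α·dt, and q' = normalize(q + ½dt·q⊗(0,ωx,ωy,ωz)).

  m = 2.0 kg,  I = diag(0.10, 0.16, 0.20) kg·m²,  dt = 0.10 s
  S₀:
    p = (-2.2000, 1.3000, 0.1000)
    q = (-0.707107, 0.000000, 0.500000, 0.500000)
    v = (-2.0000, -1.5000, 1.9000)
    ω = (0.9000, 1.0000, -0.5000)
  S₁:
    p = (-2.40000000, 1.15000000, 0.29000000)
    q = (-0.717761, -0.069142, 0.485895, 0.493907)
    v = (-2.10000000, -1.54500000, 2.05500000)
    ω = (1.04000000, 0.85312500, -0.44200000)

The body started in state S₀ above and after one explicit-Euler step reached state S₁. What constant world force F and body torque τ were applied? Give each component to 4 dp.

F = (-2.0000, -0.9000, 3.1000)
τ = (0.1200, -0.1900, 0.1700)

rate change Δω = (0.14000000, -0.14687500, 0.05800000)
ω₀×(Iω₀) = (-0.0200, 0.0450, 0.0540)
applied torque τ = (0.1200, -0.1900, 0.1700)
velocity change Δv = (-0.10000000, -0.04500000, 0.15500000)
F = m·Δv/dt = (-2.0000, -0.9000, 3.1000)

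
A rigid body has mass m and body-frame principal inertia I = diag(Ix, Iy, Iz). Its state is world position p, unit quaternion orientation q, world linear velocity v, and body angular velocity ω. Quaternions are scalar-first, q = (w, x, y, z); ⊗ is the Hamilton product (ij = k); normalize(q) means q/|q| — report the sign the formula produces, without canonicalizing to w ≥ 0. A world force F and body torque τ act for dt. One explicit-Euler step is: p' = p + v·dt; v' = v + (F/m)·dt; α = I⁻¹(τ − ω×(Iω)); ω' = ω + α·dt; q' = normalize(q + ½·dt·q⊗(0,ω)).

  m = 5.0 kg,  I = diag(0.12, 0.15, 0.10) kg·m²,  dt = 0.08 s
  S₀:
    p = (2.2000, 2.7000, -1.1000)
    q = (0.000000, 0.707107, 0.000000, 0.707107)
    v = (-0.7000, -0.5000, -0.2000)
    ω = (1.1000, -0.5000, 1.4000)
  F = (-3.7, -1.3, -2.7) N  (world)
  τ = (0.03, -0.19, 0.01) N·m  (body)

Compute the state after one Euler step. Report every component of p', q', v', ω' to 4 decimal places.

p' = (2.1440, 2.6600, -1.1160)
q' = (-0.0705, 0.7193, -0.0085, 0.6911)
v' = (-0.7592, -0.5208, -0.2432)
ω' = (1.0967, -0.6178, 1.4212)

a = (-0.7400, -0.2600, -0.5400)
p' = p + v·dt = (2.1440, 2.6600, -1.1160)
v' = v + a·dt = (-0.7592, -0.5208, -0.2432)
gyro term ω×Iω = (0.0350, 0.0308, -0.0165)
angular accel α = (-0.0417, -1.4720, 0.2650)
ω + α·dt = (1.0967, -0.6178, 1.4212)
Hamilton product q⊗(0,ω) = (-1.7677675, 0.3535535, -0.2121321, -0.3535535)
q + ½dt·q⊗(0,ω), renormalized = (-0.0705, 0.7193, -0.0085, 0.6911)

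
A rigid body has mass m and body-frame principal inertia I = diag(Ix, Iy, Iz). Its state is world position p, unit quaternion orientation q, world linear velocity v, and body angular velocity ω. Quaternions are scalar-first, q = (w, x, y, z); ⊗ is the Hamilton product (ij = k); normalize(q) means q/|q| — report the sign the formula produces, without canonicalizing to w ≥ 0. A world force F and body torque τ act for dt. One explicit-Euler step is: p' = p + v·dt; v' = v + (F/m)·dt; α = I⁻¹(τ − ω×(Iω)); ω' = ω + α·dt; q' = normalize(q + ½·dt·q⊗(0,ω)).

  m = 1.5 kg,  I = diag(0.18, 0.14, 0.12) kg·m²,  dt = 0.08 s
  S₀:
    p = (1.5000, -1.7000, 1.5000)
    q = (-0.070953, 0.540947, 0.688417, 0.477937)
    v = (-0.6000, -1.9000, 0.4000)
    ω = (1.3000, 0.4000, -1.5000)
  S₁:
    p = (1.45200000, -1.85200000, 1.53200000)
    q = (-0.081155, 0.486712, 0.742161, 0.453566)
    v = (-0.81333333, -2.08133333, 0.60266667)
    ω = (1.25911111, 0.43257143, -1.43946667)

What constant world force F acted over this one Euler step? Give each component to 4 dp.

F = (-4.0000, -3.4000, 3.8000)

velocity change Δv = (-0.21333333, -0.18133333, 0.20266667)
F = m·Δv/dt = (-4.0000, -3.4000, 3.8000)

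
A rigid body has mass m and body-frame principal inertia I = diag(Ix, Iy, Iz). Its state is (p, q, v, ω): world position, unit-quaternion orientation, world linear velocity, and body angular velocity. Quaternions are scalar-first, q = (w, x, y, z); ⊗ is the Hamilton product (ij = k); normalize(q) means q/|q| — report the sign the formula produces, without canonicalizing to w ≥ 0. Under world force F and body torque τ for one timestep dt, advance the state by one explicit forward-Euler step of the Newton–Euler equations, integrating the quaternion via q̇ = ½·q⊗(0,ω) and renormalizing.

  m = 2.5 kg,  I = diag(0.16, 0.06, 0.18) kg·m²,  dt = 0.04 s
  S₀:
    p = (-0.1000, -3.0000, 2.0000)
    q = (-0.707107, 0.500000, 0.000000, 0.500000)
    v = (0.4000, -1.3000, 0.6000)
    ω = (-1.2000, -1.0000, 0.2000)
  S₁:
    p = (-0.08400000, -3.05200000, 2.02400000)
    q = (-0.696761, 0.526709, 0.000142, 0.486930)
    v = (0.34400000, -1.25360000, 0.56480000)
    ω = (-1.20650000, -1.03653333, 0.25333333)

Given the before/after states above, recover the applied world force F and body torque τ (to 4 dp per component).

F = (-3.5000, 2.9000, -2.2000)
τ = (-0.0500, -0.0500, 0.1200)

v₁ − v₀ = (-0.05600000, 0.04640000, -0.03520000)
m·(v₁−v₀)/dt = (-3.5000, 2.9000, -2.2000)
Δω = ω₁−ω₀ = (-0.00650000, -0.03653333, 0.05333333)
ω₀×(Iω₀) = (-0.0240, 0.0048, -0.1200)
τ = I·(Δω/dt) + ω₀×(Iω₀) = (-0.0500, -0.0500, 0.1200)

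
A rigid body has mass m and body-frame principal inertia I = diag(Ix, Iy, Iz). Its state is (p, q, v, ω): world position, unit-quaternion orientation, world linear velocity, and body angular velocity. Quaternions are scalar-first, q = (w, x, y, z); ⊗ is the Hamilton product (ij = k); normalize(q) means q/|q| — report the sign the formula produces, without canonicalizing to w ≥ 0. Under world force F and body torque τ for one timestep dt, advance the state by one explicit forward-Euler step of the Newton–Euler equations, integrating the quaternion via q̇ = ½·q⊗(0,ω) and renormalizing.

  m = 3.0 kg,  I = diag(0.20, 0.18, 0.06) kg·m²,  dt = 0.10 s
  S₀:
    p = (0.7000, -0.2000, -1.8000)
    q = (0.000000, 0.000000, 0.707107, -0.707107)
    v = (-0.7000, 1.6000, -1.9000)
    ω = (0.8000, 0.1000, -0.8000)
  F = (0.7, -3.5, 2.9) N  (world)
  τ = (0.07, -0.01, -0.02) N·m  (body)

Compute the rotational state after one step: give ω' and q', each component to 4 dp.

precession coupling ω×(Iω) = (0.0096, -0.0896, -0.0016)
(τ − ω×Iω)/I = (0.3020, 0.4422, -0.3067)
ω + α·dt = (0.8302, 0.1442, -0.8307)
Hamilton product q⊗(0,ω) = (-0.6363963, -0.4949749, -0.5656856, -0.5656856)
q + ½dt·q⊗(0,ω), renormalized = (-0.0318, -0.0247, 0.6777, -0.7342)

ω' = (0.8302, 0.1442, -0.8307)
q' = (-0.0318, -0.0247, 0.6777, -0.7342)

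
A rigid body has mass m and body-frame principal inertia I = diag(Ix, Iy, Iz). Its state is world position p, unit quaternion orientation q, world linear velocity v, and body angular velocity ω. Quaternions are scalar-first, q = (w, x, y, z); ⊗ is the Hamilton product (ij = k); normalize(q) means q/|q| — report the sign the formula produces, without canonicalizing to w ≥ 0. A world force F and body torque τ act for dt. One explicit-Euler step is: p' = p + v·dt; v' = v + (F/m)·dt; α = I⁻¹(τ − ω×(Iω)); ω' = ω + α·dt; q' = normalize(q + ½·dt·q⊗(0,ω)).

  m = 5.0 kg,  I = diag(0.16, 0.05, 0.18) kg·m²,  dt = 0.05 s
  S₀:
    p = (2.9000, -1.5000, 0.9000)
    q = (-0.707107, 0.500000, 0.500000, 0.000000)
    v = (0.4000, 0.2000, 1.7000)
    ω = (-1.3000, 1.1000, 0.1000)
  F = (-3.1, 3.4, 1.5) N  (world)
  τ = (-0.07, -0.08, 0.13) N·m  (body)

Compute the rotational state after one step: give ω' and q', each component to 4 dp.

precession coupling ω×(Iω) = (0.0143, 0.0026, 0.1573)
α = I⁻¹(τ − ω×Iω) = (-0.5269, -1.6520, -0.1517)
ω + α·dt = (-1.3263, 1.0174, 0.0924)
Hamilton product q⊗(0,ω) = (0.1000000, 0.9692391, -0.8278177, 1.1292893)
updated quaternion q' = (-0.7040, 0.5238, 0.4789, 0.0282)

ω' = (-1.3263, 1.0174, 0.0924)
q' = (-0.7040, 0.5238, 0.4789, 0.0282)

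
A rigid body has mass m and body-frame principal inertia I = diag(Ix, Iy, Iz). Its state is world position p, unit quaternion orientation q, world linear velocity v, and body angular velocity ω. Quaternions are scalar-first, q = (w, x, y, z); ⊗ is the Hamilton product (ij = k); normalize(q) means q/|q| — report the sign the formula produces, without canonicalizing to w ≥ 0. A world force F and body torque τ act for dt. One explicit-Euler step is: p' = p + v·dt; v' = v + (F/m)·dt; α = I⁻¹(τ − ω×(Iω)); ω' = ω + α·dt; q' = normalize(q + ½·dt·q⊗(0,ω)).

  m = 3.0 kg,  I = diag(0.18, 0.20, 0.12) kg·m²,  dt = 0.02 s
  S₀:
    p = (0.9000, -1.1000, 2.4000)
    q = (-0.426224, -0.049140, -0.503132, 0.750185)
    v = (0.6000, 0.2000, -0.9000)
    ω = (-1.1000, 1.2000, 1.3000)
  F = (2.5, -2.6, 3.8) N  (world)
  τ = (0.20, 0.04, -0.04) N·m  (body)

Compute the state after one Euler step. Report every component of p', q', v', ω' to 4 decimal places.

p' = (0.9120, -1.0960, 2.3820)
q' = (-0.4304, -0.0600, -0.5157, 0.7384)
v' = (0.6167, 0.1827, -0.8747)
ω' = (-1.0639, 1.2126, 1.2977)

precession coupling ω×(Iω) = (-0.1248, -0.0858, -0.0264)
(τ − ω×Iω)/I = (1.8044, 0.6290, -0.1133)
ω' = ω + α·dt = (-1.0639, 1.2126, 1.2977)
Hamilton product q⊗(0,ω) = (-0.4255361, -1.0854472, -1.2727903, -1.1665044)
q + ½dt·q⊗(0,ω), renormalized = (-0.4304, -0.0600, -0.5157, 0.7384)
p' = p + v·dt = (0.9120, -1.0960, 2.3820)
v' = v + a·dt = (0.6167, 0.1827, -0.8747)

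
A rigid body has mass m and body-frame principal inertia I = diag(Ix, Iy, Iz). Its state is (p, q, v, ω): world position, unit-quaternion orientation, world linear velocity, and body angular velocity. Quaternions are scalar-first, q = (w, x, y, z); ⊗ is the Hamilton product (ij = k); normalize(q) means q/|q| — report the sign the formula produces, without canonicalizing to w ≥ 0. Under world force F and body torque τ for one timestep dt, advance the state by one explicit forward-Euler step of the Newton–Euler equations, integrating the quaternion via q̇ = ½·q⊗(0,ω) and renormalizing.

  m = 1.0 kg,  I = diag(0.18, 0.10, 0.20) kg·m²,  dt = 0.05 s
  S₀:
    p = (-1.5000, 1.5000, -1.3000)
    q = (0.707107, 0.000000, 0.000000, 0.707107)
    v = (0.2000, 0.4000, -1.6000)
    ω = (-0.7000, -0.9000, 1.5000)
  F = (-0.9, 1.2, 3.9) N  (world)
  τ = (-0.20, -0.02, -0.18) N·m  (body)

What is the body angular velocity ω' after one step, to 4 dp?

ω×(Iω) gyroscopic = (-0.1350, 0.0210, -0.0504)
(τ − ω×Iω)/I = (-0.3611, -0.4100, -0.6480)
ω + α·dt = (-0.7181, -0.9205, 1.4676)

ω' = (-0.7181, -0.9205, 1.4676)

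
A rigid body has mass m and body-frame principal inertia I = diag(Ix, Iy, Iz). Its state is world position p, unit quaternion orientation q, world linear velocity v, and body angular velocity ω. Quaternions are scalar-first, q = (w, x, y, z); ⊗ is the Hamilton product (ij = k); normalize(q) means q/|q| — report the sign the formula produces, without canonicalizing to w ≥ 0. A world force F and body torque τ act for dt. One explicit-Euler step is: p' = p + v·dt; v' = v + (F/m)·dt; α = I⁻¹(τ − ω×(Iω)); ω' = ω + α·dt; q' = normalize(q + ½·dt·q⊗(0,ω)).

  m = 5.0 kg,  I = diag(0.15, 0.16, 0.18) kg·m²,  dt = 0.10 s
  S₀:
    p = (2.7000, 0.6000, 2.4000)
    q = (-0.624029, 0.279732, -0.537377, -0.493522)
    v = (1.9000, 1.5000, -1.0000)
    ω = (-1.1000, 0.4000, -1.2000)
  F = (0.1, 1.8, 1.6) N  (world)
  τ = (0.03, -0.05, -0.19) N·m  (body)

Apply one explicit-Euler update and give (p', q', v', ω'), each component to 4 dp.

p' = (2.8900, 0.7500, 2.3000)
q' = (-0.6253, 0.3549, -0.5042, -0.4784)
v' = (1.9020, 1.5360, -0.9680)
ω' = (-1.0736, 0.3935, -1.3031)

angular accel α = (0.2640, -0.0650, -1.0311)
ω + α·dt = (-1.0736, 0.3935, -1.3031)
2q̇ = q⊗(0,ω) = (-0.0695704, 1.5286931, 0.6289410, 0.2696129)
q' = normalize(q + ½dt·q⊗(0,ω)) = (-0.6253, 0.3549, -0.5042, -0.4784)
a = (0.0200, 0.3600, 0.3200)
new position p' = (2.8900, 0.7500, 2.3000)
new velocity v' = (1.9020, 1.5360, -0.9680)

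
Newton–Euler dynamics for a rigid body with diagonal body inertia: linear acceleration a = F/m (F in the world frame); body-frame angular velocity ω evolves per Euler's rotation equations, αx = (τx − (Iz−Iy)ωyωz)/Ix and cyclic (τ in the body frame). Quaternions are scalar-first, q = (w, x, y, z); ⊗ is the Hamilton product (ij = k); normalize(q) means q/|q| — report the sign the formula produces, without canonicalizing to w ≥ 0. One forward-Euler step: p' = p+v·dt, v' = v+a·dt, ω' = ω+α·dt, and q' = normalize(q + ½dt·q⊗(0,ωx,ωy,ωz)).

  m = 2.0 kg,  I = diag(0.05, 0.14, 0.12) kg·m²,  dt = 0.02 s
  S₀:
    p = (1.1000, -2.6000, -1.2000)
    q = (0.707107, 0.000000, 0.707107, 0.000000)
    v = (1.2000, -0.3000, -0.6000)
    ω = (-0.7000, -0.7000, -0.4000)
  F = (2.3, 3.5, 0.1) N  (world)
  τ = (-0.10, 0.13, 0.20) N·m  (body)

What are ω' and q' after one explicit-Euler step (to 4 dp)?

ω' = (-0.7378, -0.6786, -0.3740)
q' = (0.7120, -0.0078, 0.7021, 0.0021)

ω×(Iω) gyroscopic = (-0.0056, -0.0196, 0.0441)
α = I⁻¹(τ − ω×Iω) = (-1.8880, 1.0686, 1.2992)
new body rate ω' = (-0.7378, -0.6786, -0.3740)
Hamilton product q⊗(0,ω) = (0.4949749, -0.7778177, -0.4949749, 0.2121321)
q' = normalize(q + ½dt·q⊗(0,ω)) = (0.7120, -0.0078, 0.7021, 0.0021)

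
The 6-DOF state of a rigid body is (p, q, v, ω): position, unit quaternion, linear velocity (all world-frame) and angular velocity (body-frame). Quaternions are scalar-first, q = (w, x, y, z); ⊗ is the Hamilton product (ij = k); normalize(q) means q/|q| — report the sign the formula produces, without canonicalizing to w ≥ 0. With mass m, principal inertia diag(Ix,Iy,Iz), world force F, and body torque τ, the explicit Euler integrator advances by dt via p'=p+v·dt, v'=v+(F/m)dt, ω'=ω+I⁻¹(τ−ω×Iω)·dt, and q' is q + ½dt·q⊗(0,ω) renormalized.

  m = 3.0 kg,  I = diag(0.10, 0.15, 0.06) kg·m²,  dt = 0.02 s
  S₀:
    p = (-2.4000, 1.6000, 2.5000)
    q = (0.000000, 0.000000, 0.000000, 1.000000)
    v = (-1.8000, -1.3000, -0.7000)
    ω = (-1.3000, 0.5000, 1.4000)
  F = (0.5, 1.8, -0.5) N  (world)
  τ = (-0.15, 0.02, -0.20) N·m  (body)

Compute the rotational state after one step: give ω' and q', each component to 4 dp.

ω' = (-1.3174, 0.5124, 1.3442)
q' = (-0.0140, -0.0050, -0.0130, 0.9998)

ω×(Iω) gyroscopic = (-0.0630, -0.0728, -0.0325)
α = I⁻¹(τ − ω×Iω) = (-0.8700, 0.6187, -2.7917)
ω + α·dt = (-1.3174, 0.5124, 1.3442)
Hamilton product q⊗(0,ω) = (-1.4000000, -0.5000000, -1.3000000, 0.0000000)
updated quaternion q' = (-0.0140, -0.0050, -0.0130, 0.9998)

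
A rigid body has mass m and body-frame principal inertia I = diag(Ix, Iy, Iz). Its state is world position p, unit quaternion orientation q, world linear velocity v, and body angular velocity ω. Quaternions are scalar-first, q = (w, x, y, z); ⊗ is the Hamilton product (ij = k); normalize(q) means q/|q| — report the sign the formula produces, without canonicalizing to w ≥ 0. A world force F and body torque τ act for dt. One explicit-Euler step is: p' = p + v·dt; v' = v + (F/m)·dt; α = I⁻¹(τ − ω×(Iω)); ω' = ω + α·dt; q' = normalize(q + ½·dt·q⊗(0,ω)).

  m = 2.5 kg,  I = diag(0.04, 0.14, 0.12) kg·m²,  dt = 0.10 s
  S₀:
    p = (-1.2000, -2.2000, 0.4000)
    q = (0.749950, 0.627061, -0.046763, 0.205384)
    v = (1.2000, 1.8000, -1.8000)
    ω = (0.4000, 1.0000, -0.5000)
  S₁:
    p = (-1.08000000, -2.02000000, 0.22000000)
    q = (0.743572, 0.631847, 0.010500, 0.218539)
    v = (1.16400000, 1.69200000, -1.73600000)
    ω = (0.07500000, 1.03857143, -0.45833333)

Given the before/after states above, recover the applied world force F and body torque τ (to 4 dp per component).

v₁ − v₀ = (-0.03600000, -0.10800000, 0.06400000)
applied force F = (-0.9000, -2.7000, 1.6000)
ω₁ − ω₀ = (-0.32500000, 0.03857143, 0.04166667)
precession coupling = (0.0100, 0.0160, 0.0400)
τ = I·(Δω/dt) + ω₀×(Iω₀) = (-0.1200, 0.0700, 0.0900)

F = (-0.9000, -2.7000, 1.6000)
τ = (-0.1200, 0.0700, 0.0900)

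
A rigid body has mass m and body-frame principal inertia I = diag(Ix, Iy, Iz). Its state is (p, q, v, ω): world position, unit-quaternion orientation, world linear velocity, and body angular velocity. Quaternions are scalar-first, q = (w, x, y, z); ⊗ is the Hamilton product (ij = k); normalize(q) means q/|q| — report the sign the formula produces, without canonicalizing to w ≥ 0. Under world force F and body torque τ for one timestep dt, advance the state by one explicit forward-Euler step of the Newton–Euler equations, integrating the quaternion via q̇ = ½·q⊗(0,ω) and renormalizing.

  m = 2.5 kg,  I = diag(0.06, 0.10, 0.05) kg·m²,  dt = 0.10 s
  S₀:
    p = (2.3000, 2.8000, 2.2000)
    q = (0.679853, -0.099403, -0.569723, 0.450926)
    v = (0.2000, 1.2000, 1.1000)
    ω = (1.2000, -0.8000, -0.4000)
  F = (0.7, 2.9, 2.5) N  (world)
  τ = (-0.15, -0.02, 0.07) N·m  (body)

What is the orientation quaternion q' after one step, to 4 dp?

q' = (0.6702, -0.0291, -0.5703, 0.4742)

2q̇ = q⊗(0,ω) = (-0.1561244, 1.4044536, -0.0425324, 0.4912488)
q' = normalize(q + ½dt·q⊗(0,ω)) = (0.6702, -0.0291, -0.5703, 0.4742)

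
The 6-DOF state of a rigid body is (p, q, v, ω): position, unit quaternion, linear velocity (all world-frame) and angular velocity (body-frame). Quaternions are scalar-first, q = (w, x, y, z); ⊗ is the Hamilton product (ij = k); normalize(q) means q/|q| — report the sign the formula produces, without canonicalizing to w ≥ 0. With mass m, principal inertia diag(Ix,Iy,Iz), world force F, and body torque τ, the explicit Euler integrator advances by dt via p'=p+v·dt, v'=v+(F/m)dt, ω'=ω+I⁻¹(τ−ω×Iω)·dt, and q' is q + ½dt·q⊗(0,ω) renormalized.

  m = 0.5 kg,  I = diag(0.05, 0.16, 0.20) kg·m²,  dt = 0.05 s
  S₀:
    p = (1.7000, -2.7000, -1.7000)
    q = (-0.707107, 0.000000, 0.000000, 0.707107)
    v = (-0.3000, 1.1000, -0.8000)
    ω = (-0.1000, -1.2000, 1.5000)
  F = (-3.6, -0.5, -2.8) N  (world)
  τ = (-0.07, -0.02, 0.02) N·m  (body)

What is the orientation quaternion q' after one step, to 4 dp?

q⊗(0,ω) = (-1.0606605, 0.9192391, 0.7778177, -1.0606605)
q + ½dt·q⊗(0,ω), renormalized = (-0.7328, 0.0230, 0.0194, 0.6798)

q' = (-0.7328, 0.0230, 0.0194, 0.6798)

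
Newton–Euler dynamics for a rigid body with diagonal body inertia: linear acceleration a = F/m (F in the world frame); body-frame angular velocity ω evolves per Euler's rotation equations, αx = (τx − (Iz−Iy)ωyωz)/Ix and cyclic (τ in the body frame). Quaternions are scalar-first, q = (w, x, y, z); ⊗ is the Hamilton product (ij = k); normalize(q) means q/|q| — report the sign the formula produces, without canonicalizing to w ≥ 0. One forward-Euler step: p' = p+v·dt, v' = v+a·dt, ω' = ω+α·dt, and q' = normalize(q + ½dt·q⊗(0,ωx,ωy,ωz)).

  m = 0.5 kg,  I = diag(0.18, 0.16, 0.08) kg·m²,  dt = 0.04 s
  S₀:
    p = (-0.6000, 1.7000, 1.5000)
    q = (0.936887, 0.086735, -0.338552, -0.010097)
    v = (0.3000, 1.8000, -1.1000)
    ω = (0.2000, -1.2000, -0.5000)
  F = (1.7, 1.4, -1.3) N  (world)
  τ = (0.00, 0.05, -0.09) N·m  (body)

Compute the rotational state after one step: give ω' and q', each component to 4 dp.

ω×(Iω) gyroscopic = (-0.0480, -0.0100, 0.0048)
(τ − ω×Iω)/I = (0.2667, 0.3750, -1.1850)
ω' = ω + α·dt = (0.2107, -1.1850, -0.5474)
q⊗(0,ω) = (-0.4286579, 0.3445370, -1.0829163, -0.5048151)
updated quaternion q' = (0.9280, 0.0936, -0.3601, -0.0202)

ω' = (0.2107, -1.1850, -0.5474)
q' = (0.9280, 0.0936, -0.3601, -0.0202)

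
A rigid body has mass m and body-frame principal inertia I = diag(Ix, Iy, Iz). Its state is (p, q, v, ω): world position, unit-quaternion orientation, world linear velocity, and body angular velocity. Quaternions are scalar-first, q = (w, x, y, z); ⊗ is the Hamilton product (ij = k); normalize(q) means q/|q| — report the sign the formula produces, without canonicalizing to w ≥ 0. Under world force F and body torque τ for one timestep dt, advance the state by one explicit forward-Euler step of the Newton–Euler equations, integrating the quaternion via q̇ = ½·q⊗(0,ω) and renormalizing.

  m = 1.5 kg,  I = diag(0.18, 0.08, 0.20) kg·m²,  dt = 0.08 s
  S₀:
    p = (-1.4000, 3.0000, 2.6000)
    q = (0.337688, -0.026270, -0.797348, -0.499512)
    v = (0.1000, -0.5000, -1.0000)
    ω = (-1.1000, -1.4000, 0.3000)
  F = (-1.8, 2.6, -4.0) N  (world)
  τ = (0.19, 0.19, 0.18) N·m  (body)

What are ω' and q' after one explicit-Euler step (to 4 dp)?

precession coupling ω×(Iω) = (-0.0504, 0.0066, -0.1540)
α = I⁻¹(τ − ω×Iω) = (1.3356, 2.2925, 1.6700)
new body rate ω' = (-0.9932, -1.2166, 0.4336)
2q̇ = q⊗(0,ω) = (-0.9953306, -1.3099780, 0.0845810, -0.7389984)
updated quaternion q' = (0.2971, -0.0785, -0.7919, -0.5277)

ω' = (-0.9932, -1.2166, 0.4336)
q' = (0.2971, -0.0785, -0.7919, -0.5277)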